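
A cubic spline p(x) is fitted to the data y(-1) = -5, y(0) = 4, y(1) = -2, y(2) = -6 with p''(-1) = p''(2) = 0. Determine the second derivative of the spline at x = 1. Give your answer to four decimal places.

9.2000

With M_i denoting the second derivative at x_i, h_i = 1, 1, 1, and Δ_i = (y_(i+1) − y_i)/h_i = 9, -6, -4:
  1·M_0 + 4·M_1 + 1·M_2 = 6(Δ_1 - Δ_0) = -90
  1·M_1 + 4·M_2 + 1·M_3 = 6(Δ_2 - Δ_1) = 12
Natural end conditions: M_0 = M_3 = 0.
Solving the tridiagonal system: M_0 = 0, M_1 = -124/5, M_2 = 46/5, M_3 = 0.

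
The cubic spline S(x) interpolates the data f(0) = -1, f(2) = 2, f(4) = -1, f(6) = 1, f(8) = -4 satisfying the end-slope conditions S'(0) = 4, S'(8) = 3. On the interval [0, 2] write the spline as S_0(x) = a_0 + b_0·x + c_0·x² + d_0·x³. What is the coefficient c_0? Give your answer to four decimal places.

With σ_i denoting the second derivative at x_i, h_i = 2, 2, 2, 2, and Δ_i = (y_(i+1) − y_i)/h_i = 3/2, -3/2, 1, -5/2:
  2·σ_0 + 8·σ_1 + 2·σ_2 = 6(Δ_1 - Δ_0) = -18
  2·σ_1 + 8·σ_2 + 2·σ_3 = 6(Δ_2 - Δ_1) = 15
  2·σ_2 + 8·σ_3 + 2·σ_4 = 6(Δ_3 - Δ_2) = -21
Clamped end conditions give two more equations: 2h_0·σ_0 + h_0·σ_1 = 6(Δ_0 - S'(0)) = -15 and h_3·σ_3 + 2h_3·σ_4 = 6(S'(8) - Δ_3) = 33.
Hence σ_0 = -269/112, σ_1 = -151/56, σ_2 = 67/16, σ_3 = -367/56, σ_4 = 1291/112.
On [0, 2], with S_0(x) = a_0 + b_0·x + c_0·x² + d_0·x³: c_0 = σ_0/2 = -269/224, d_0 = (σ_1 - σ_0)/(6h_0) = -11/448, b_0 = Δ_0 - h_0(2σ_0 + σ_1)/6 = 4.

-1.2009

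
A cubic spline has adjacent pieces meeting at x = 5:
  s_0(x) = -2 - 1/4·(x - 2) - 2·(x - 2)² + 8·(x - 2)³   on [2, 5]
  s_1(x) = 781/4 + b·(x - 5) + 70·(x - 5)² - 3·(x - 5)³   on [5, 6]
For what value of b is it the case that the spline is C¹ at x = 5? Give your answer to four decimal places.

203.7500

s_0'(x) = -1/4 - 4·(x - 2) + 24·(x - 2)², so s_0'(5) = 815/4. On the right, s_1'(5) = b, so b = 815/4.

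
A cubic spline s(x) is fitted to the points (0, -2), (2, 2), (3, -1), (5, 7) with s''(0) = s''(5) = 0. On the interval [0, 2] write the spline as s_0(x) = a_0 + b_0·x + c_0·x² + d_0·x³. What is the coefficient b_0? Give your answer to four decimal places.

With M_i denoting the second derivative at x_i, h_i = 2, 1, 2, and Δ_i = (y_(i+1) − y_i)/h_i = 2, -3, 4:
  2·M_0 + 6·M_1 + 1·M_2 = 6(Δ_1 - Δ_0) = -30
  1·M_1 + 6·M_2 + 2·M_3 = 6(Δ_2 - Δ_1) = 42
Natural end conditions: M_0 = M_3 = 0.
Solving: M_0 = 0, M_1 = -222/35, M_2 = 282/35, M_3 = 0.
On [0, 2], with s_0(x) = a_0 + b_0·x + c_0·x² + d_0·x³: c_0 = M_0/2 = 0, d_0 = (M_1 - M_0)/(6h_0) = -37/70, b_0 = Δ_0 - h_0(2M_0 + M_1)/6 = 144/35.

4.1143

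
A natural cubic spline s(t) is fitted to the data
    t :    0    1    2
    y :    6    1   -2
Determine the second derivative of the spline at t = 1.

Put M_i = s'' at the i-th knot. Here h = (1, 1) and Δ = (-5, -3), so the interior equations h_(i-1)·M_(i-1) + 2(h_(i-1)+h_i)·M_i + h_i·M_(i+1) = 6(Δ_i − Δ_(i-1)) read
  1·M_0 + 4·M_1 + 1·M_2 = 6(Δ_1 - Δ_0) = 12
Natural end conditions: M_0 = M_2 = 0.
Hence M_0 = 0, M_1 = 3, M_2 = 0.

3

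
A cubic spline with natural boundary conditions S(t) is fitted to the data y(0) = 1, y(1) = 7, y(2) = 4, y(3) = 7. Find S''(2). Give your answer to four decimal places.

Write m_i for S''(x_i). With h_i = 1, 1, 1 and divided differences Δ_i = 6, -3, 3, the continuity of S' gives the tridiagonal system
  1·m_0 + 4·m_1 + 1·m_2 = 6(Δ_1 - Δ_0) = -54
  1·m_1 + 4·m_2 + 1·m_3 = 6(Δ_2 - Δ_1) = 36
Natural end conditions: m_0 = m_3 = 0.
Solving: m_0 = 0, m_1 = -84/5, m_2 = 66/5, m_3 = 0.

13.2000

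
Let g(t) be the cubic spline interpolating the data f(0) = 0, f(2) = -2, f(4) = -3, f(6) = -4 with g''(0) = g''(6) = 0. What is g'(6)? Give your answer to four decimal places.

With m_i denoting the second derivative at x_i, h_i = 2, 2, 2, and Δ_i = (y_(i+1) − y_i)/h_i = -1, -1/2, -1/2:
  2·m_0 + 8·m_1 + 2·m_2 = 6(Δ_1 - Δ_0) = 3
  2·m_1 + 8·m_2 + 2·m_3 = 6(Δ_2 - Δ_1) = 0
Natural end conditions: m_0 = m_3 = 0.
Solving the tridiagonal system: m_0 = 0, m_1 = 2/5, m_2 = -1/10, m_3 = 0.
On [4, 6], g'(t) = b_2 + 2c_2·(t - 4) + 3d_2·(t - 4)² with b_2 = Δ_2 - h_2(2m_2 + m_3)/6 = -13/30, c_2 = m_2/2 = -1/20, d_2 = (m_3 - m_2)/(6h_2) = 1/120. So g'(6) = -8/15.

-0.5333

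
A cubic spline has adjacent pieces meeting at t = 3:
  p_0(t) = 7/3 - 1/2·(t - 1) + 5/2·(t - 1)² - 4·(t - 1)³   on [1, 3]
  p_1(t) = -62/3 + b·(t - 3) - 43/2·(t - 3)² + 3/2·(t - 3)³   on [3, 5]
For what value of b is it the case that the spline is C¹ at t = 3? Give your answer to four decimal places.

p_0'(t) = -1/2 + 5·(t - 1) - 12·(t - 1)², so p_0'(3) = -77/2. On the right, p_1'(3) = b, so b = -77/2.

-38.5000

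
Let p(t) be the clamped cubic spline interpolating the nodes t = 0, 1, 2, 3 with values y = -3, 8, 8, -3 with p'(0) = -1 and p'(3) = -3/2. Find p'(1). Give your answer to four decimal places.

Put m_i = p'' at the i-th knot. Here h = (1, 1, 1) and Δ = (11, 0, -11), so the interior equations h_(i-1)·m_(i-1) + 2(h_(i-1)+h_i)·m_i + h_i·m_(i+1) = 6(Δ_i − Δ_(i-1)) read
  1·m_0 + 4·m_1 + 1·m_2 = 6(Δ_1 - Δ_0) = -66
  1·m_1 + 4·m_2 + 1·m_3 = 6(Δ_2 - Δ_1) = -66
Clamped end conditions give two more equations: 2h_0·m_0 + h_0·m_1 = 6(Δ_0 - p'(0)) = 72 and h_2·m_2 + 2h_2·m_3 = 6(p'(3) - Δ_2) = 57.
Hence m_0 = 143/3, m_1 = -70/3, m_2 = -61/3, m_3 = 116/3.
On [1, 2], p'(t) = b_1 + 2c_1·(t - 1) + 3d_1·(t - 1)² with b_1 = Δ_1 - h_1(2m_1 + m_2)/6 = 67/6, c_1 = m_1/2 = -35/3, d_1 = (m_2 - m_1)/(6h_1) = 1/2. So p'(1) = 67/6.

11.1667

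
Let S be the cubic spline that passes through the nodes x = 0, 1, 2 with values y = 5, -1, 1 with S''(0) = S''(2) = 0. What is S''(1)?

Write m_i for S''(x_i). With h_i = 1, 1 and divided differences Δ_i = -6, 2, the continuity of S' gives the tridiagonal system
  1·m_0 + 4·m_1 + 1·m_2 = 6(Δ_1 - Δ_0) = 48
Natural end conditions: m_0 = m_2 = 0.
Forward elimination and back-substitution give m_0 = 0, m_1 = 12, m_2 = 0.

12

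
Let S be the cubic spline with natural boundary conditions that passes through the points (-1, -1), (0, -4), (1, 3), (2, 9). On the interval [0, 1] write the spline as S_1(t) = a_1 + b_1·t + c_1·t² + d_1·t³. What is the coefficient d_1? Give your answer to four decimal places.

-3.6667

Let M_i = S''(x_i). Step sizes h_i = 1, 1, 1; slopes of the chords Δ_i = (y_(i+1) - y_i)/h_i = -3, 7, 6.
  1·M_0 + 4·M_1 + 1·M_2 = 6(Δ_1 - Δ_0) = 60
  1·M_1 + 4·M_2 + 1·M_3 = 6(Δ_2 - Δ_1) = -6
Natural end conditions: M_0 = M_3 = 0.
Forward elimination and back-substitution give M_0 = 0, M_1 = 82/5, M_2 = -28/5, M_3 = 0.
On [0, 1], with S_1(t) = a_1 + b_1·t + c_1·t² + d_1·t³: c_1 = M_1/2 = 41/5, d_1 = (M_2 - M_1)/(6h_1) = -11/3, b_1 = Δ_1 - h_1(2M_1 + M_2)/6 = 37/15.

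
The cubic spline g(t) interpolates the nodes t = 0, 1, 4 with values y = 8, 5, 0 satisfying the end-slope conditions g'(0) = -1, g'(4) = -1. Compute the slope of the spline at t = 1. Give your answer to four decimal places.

-3.5000

Let m_i = g''(x_i). Step sizes h_i = 1, 3; slopes of the chords Δ_i = (y_(i+1) - y_i)/h_i = -3, -5/3.
  1·m_0 + 8·m_1 + 3·m_2 = 6(Δ_1 - Δ_0) = 8
Clamped end conditions give two more equations: 2h_0·m_0 + h_0·m_1 = 6(Δ_0 - g'(0)) = -12 and h_1·m_1 + 2h_1·m_2 = 6(g'(4) - Δ_1) = 4.
Solving the tridiagonal system: m_0 = -7, m_1 = 2, m_2 = -1/3.
On [1, 4], g'(t) = b_1 + 2c_1·(t - 1) + 3d_1·(t - 1)² with b_1 = Δ_1 - h_1(2m_1 + m_2)/6 = -7/2, c_1 = m_1/2 = 1, d_1 = (m_2 - m_1)/(6h_1) = -7/54. So g'(1) = -7/2.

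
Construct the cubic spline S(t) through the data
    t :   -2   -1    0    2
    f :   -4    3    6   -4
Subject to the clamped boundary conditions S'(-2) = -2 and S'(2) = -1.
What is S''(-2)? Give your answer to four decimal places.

Write M_i for S''(x_i). With h_i = 1, 1, 2 and divided differences Δ_i = 7, 3, -5, the continuity of S' gives the tridiagonal system
  1·M_0 + 4·M_1 + 1·M_2 = 6(Δ_1 - Δ_0) = -24
  1·M_1 + 6·M_2 + 2·M_3 = 6(Δ_2 - Δ_1) = -48
Clamped end conditions give two more equations: 2h_0·M_0 + h_0·M_1 = 6(Δ_0 - S'(-2)) = 54 and h_2·M_2 + 2h_2·M_3 = 6(S'(2) - Δ_2) = 24.
Solving the tridiagonal system: M_0 = 362/11, M_1 = -130/11, M_2 = -106/11, M_3 = 119/11.

32.9091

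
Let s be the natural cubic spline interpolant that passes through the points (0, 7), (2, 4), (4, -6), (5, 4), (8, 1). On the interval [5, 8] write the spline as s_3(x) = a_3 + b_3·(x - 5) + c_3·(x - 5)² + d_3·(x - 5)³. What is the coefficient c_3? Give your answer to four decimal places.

Let σ_i = s''(x_i). Step sizes h_i = 2, 2, 1, 3; slopes of the chords Δ_i = (y_(i+1) - y_i)/h_i = -3/2, -5, 10, -1.
  2·σ_0 + 8·σ_1 + 2·σ_2 = 6(Δ_1 - Δ_0) = -21
  2·σ_1 + 6·σ_2 + 1·σ_3 = 6(Δ_2 - Δ_1) = 90
  1·σ_2 + 8·σ_3 + 3·σ_4 = 6(Δ_3 - Δ_2) = -66
Natural end conditions: σ_0 = σ_4 = 0.
Hence σ_0 = 0, σ_1 = -2559/344, σ_2 = 828/43, σ_3 = -1833/172, σ_4 = 0.
On [5, 8], with s_3(x) = a_3 + b_3·(x - 5) + c_3·(x - 5)² + d_3·(x - 5)³: c_3 = σ_3/2 = -1833/344, d_3 = (σ_4 - σ_3)/(6h_3) = 611/1032, b_3 = Δ_3 - h_3(2σ_3 + σ_4)/6 = 1661/172.

-5.3285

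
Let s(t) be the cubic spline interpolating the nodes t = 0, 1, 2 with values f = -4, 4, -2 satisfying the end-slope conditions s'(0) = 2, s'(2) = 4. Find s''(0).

Let M_i = s''(x_i). Step sizes h_i = 1, 1; slopes of the chords Δ_i = (y_(i+1) - y_i)/h_i = 8, -6.
  1·M_0 + 4·M_1 + 1·M_2 = 6(Δ_1 - Δ_0) = -84
Clamped end conditions give two more equations: 2h_0·M_0 + h_0·M_1 = 6(Δ_0 - s'(0)) = 36 and h_1·M_1 + 2h_1·M_2 = 6(s'(2) - Δ_1) = 60.
Solving: M_0 = 40, M_1 = -44, M_2 = 52.

40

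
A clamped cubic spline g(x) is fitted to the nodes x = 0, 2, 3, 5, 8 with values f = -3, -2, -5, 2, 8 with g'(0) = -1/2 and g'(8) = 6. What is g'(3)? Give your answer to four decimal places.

-1.0563

Write σ_i for g''(x_i). With h_i = 2, 1, 2, 3 and divided differences Δ_i = 1/2, -3, 7/2, 2, the continuity of g' gives the tridiagonal system
  2·σ_0 + 6·σ_1 + 1·σ_2 = 6(Δ_1 - Δ_0) = -21
  1·σ_1 + 6·σ_2 + 2·σ_3 = 6(Δ_2 - Δ_1) = 39
  2·σ_2 + 10·σ_3 + 3·σ_4 = 6(Δ_3 - Δ_2) = -9
Clamped end conditions give two more equations: 2h_0·σ_0 + h_0·σ_1 = 6(Δ_0 - g'(0)) = 6 and h_3·σ_3 + 2h_3·σ_4 = 6(g'(8) - Δ_3) = 24.
Forward elimination and back-substitution give σ_0 = 727/151, σ_1 = -1001/151, σ_2 = 1381/151, σ_3 = -698/151, σ_4 = 953/151.
On [3, 5], g'(x) = b_2 + 2c_2·(x - 3) + 3d_2·(x - 3)² with b_2 = Δ_2 - h_2(2σ_2 + σ_3)/6 = -319/302, c_2 = σ_2/2 = 1381/302, d_2 = (σ_3 - σ_2)/(6h_2) = -693/604. So g'(3) = -319/302.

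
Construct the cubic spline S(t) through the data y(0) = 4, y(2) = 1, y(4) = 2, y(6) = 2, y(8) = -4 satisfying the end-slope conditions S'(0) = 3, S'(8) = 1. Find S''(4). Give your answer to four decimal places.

-0.2500

With σ_i denoting the second derivative at x_i, h_i = 2, 2, 2, 2, and Δ_i = (y_(i+1) − y_i)/h_i = -3/2, 1/2, 0, -3:
  2·σ_0 + 8·σ_1 + 2·σ_2 = 6(Δ_1 - Δ_0) = 12
  2·σ_1 + 8·σ_2 + 2·σ_3 = 6(Δ_2 - Δ_1) = -3
  2·σ_2 + 8·σ_3 + 2·σ_4 = 6(Δ_3 - Δ_2) = -18
Clamped end conditions give two more equations: 2h_0·σ_0 + h_0·σ_1 = 6(Δ_0 - S'(0)) = -27 and h_3·σ_3 + 2h_3·σ_4 = 6(S'(8) - Δ_3) = 24.
Solving: σ_0 = -241/28, σ_1 = 26/7, σ_2 = -1/4, σ_3 = -59/14, σ_4 = 227/28.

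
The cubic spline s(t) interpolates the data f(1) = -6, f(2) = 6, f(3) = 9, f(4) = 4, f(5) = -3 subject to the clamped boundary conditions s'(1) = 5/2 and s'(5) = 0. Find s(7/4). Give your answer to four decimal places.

2.6715

Write M_i for s''(x_i). With h_i = 1, 1, 1, 1 and divided differences Δ_i = 12, 3, -5, -7, the continuity of s' gives the tridiagonal system
  1·M_0 + 4·M_1 + 1·M_2 = 6(Δ_1 - Δ_0) = -54
  1·M_1 + 4·M_2 + 1·M_3 = 6(Δ_2 - Δ_1) = -48
  1·M_2 + 4·M_3 + 1·M_4 = 6(Δ_3 - Δ_2) = -12
Clamped end conditions give two more equations: 2h_0·M_0 + h_0·M_1 = 6(Δ_0 - s'(1)) = 57 and h_3·M_3 + 2h_3·M_4 = 6(s'(5) - Δ_3) = 42.
Forward elimination and back-substitution give M_0 = 2221/56, M_1 = -625/28, M_2 = -35/8, M_3 = -229/28, M_4 = 1405/56.
On [1, 2], s(t) = -6 + 5/2·(t - 1) + 2221/112·(t - 1)² - 1157/112·(t - 1)³.
With (t - 1) = 3/4: s(7/4) = 19149/7168.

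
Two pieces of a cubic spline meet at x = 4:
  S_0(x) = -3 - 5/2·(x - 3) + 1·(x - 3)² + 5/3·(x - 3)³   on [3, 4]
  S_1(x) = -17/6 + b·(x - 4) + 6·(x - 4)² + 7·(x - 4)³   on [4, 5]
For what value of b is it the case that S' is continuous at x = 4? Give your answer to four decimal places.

S_0'(x) = -5/2 + 2·(x - 3) + 5·(x - 3)², so S_0'(4) = 9/2. On the right, S_1'(4) = b, so b = 9/2.

4.5000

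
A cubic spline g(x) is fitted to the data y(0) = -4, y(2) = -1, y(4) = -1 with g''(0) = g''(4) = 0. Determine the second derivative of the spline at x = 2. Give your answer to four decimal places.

Let M_i = g''(x_i). Step sizes h_i = 2, 2; slopes of the chords Δ_i = (y_(i+1) - y_i)/h_i = 3/2, 0.
  2·M_0 + 8·M_1 + 2·M_2 = 6(Δ_1 - Δ_0) = -9
Natural end conditions: M_0 = M_2 = 0.
Forward elimination and back-substitution give M_0 = 0, M_1 = -9/8, M_2 = 0.

-1.1250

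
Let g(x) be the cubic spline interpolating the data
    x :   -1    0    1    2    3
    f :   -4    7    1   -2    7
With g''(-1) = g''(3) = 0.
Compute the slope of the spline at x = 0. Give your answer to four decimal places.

1.8929

Let M_i = g''(x_i). Step sizes h_i = 1, 1, 1, 1; slopes of the chords Δ_i = (y_(i+1) - y_i)/h_i = 11, -6, -3, 9.
  1·M_0 + 4·M_1 + 1·M_2 = 6(Δ_1 - Δ_0) = -102
  1·M_1 + 4·M_2 + 1·M_3 = 6(Δ_2 - Δ_1) = 18
  1·M_2 + 4·M_3 + 1·M_4 = 6(Δ_3 - Δ_2) = 72
Natural end conditions: M_0 = M_4 = 0.
Solving: M_0 = 0, M_1 = -765/28, M_2 = 51/7, M_3 = 453/28, M_4 = 0.
On [0, 1], g'(x) = b_1 + 2c_1·x + 3d_1·x² with b_1 = Δ_1 - h_1(2M_1 + M_2)/6 = 53/28, c_1 = M_1/2 = -765/56, d_1 = (M_2 - M_1)/(6h_1) = 323/56. So g'(0) = 53/28.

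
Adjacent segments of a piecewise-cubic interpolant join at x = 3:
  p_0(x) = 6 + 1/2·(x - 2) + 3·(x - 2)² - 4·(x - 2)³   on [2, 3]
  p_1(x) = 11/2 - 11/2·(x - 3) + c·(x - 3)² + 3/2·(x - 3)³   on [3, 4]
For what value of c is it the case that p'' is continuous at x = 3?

p_0''(x) = 6 - 24·(x - 2), so p_0''(3) = -18. On the right, p_1''(3) = 2c, so c = -9.

-9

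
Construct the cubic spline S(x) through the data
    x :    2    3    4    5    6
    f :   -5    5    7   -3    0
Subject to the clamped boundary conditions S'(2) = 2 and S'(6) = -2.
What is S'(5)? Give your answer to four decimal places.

-2.7679

Put m_i = S'' at the i-th knot. Here h = (1, 1, 1, 1) and Δ = (10, 2, -10, 3), so the interior equations h_(i-1)·m_(i-1) + 2(h_(i-1)+h_i)·m_i + h_i·m_(i+1) = 6(Δ_i − Δ_(i-1)) read
  1·m_0 + 4·m_1 + 1·m_2 = 6(Δ_1 - Δ_0) = -48
  1·m_1 + 4·m_2 + 1·m_3 = 6(Δ_2 - Δ_1) = -72
  1·m_2 + 4·m_3 + 1·m_4 = 6(Δ_3 - Δ_2) = 78
Clamped end conditions give two more equations: 2h_0·m_0 + h_0·m_1 = 6(Δ_0 - S'(2)) = 48 and h_3·m_3 + 2h_3·m_4 = 6(S'(6) - Δ_3) = -30.
Solving the tridiagonal system: m_0 = 869/28, m_1 = -197/14, m_2 = -91/4, m_3 = 463/14, m_4 = -883/28.
On [5, 6], S'(x) = b_3 + 2c_3·(x - 5) + 3d_3·(x - 5)² with b_3 = Δ_3 - h_3(2m_3 + m_4)/6 = -155/56, c_3 = m_3/2 = 463/28, d_3 = (m_4 - m_3)/(6h_3) = -603/56. So S'(5) = -155/56.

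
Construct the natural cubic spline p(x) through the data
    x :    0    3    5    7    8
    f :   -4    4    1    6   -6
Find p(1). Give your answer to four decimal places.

0.5214

Write M_i for p''(x_i). With h_i = 3, 2, 2, 1 and divided differences Δ_i = 8/3, -3/2, 5/2, -12, the continuity of p' gives the tridiagonal system
  3·M_0 + 10·M_1 + 2·M_2 = 6(Δ_1 - Δ_0) = -25
  2·M_1 + 8·M_2 + 2·M_3 = 6(Δ_2 - Δ_1) = 24
  2·M_2 + 6·M_3 + 1·M_4 = 6(Δ_3 - Δ_2) = -87
Natural end conditions: M_0 = M_4 = 0.
Solving: M_0 = 0, M_1 = -217/52, M_2 = 435/52, M_3 = -899/52, M_4 = 0.
On [0, 3], p(x) = -4 + 1483/312·x + 0·x² - 217/936·x³.
With x = 1: p(1) = 61/117.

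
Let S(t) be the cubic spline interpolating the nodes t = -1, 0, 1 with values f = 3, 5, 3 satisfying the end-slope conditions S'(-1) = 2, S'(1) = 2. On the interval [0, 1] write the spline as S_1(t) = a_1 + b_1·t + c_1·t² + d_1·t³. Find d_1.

Put M_i = S'' at the i-th knot. Here h = (1, 1) and Δ = (2, -2), so the interior equations h_(i-1)·M_(i-1) + 2(h_(i-1)+h_i)·M_i + h_i·M_(i+1) = 6(Δ_i − Δ_(i-1)) read
  1·M_0 + 4·M_1 + 1·M_2 = 6(Δ_1 - Δ_0) = -24
Clamped end conditions give two more equations: 2h_0·M_0 + h_0·M_1 = 6(Δ_0 - S'(-1)) = 0 and h_1·M_1 + 2h_1·M_2 = 6(S'(1) - Δ_1) = 24.
Solving the tridiagonal system: M_0 = 6, M_1 = -12, M_2 = 18.
On [0, 1], with S_1(t) = a_1 + b_1·t + c_1·t² + d_1·t³: c_1 = M_1/2 = -6, d_1 = (M_2 - M_1)/(6h_1) = 5, b_1 = Δ_1 - h_1(2M_1 + M_2)/6 = -1.

5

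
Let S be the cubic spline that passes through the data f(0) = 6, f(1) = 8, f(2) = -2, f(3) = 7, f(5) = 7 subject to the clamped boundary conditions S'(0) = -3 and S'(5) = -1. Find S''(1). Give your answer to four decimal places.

-36.9756

Put M_i = S'' at the i-th knot. Here h = (1, 1, 1, 2) and Δ = (2, -10, 9, 0), so the interior equations h_(i-1)·M_(i-1) + 2(h_(i-1)+h_i)·M_i + h_i·M_(i+1) = 6(Δ_i − Δ_(i-1)) read
  1·M_0 + 4·M_1 + 1·M_2 = 6(Δ_1 - Δ_0) = -72
  1·M_1 + 4·M_2 + 1·M_3 = 6(Δ_2 - Δ_1) = 114
  1·M_2 + 6·M_3 + 2·M_4 = 6(Δ_3 - Δ_2) = -54
Clamped end conditions give two more equations: 2h_0·M_0 + h_0·M_1 = 6(Δ_0 - S'(0)) = 30 and h_3·M_3 + 2h_3·M_4 = 6(S'(5) - Δ_3) = -6.
Forward elimination and back-substitution give M_0 = 1373/41, M_1 = -1516/41, M_2 = 1739/41, M_3 = -766/41, M_4 = 643/82.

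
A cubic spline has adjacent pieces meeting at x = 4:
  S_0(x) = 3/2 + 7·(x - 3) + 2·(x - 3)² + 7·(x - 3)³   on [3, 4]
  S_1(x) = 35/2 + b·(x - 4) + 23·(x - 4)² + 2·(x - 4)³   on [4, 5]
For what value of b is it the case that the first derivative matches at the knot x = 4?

S_0'(x) = 7 + 4·(x - 3) + 21·(x - 3)², so S_0'(4) = 32. On the right, S_1'(4) = b, so b = 32.

32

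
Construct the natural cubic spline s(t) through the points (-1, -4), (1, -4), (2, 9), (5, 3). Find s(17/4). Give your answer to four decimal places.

9.1227

Put M_i = s'' at the i-th knot. Here h = (2, 1, 3) and Δ = (0, 13, -2), so the interior equations h_(i-1)·M_(i-1) + 2(h_(i-1)+h_i)·M_i + h_i·M_(i+1) = 6(Δ_i − Δ_(i-1)) read
  2·M_0 + 6·M_1 + 1·M_2 = 6(Δ_1 - Δ_0) = 78
  1·M_1 + 8·M_2 + 3·M_3 = 6(Δ_2 - Δ_1) = -90
Natural end conditions: M_0 = M_3 = 0.
Hence M_0 = 0, M_1 = 714/47, M_2 = -618/47, M_3 = 0.
On [2, 5], s(t) = 9 + 524/47·(t - 2) - 309/47·(t - 2)² + 103/141·(t - 2)³.
With (t - 2) = 9/4: s(17/4) = 27441/3008.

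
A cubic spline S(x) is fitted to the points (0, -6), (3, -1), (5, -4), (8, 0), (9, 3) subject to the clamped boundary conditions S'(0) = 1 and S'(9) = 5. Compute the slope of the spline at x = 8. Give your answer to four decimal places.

2.1109

Put σ_i = S'' at the i-th knot. Here h = (3, 2, 3, 1) and Δ = (5/3, -3/2, 4/3, 3), so the interior equations h_(i-1)·σ_(i-1) + 2(h_(i-1)+h_i)·σ_i + h_i·σ_(i+1) = 6(Δ_i − Δ_(i-1)) read
  3·σ_0 + 10·σ_1 + 2·σ_2 = 6(Δ_1 - Δ_0) = -19
  2·σ_1 + 10·σ_2 + 3·σ_3 = 6(Δ_2 - Δ_1) = 17
  3·σ_2 + 8·σ_3 + 1·σ_4 = 6(Δ_3 - Δ_2) = 10
Clamped end conditions give two more equations: 2h_0·σ_0 + h_0·σ_1 = 6(Δ_0 - S'(0)) = 4 and h_3·σ_3 + 2h_3·σ_4 = 6(S'(9) - Δ_3) = 12.
Hence σ_0 = 775/354, σ_1 = -539/177, σ_2 = 1729/708, σ_3 = -157/354, σ_4 = 4405/708.
On [8, 9], S'(x) = b_3 + 2c_3·(x - 8) + 3d_3·(x - 8)² with b_3 = Δ_3 - h_3(2σ_3 + σ_4)/6 = 2989/1416, c_3 = σ_3/2 = -157/708, d_3 = (σ_4 - σ_3)/(6h_3) = 1573/1416. So S'(8) = 2989/1416.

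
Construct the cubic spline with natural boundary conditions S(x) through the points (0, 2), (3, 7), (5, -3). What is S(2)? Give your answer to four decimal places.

Put m_i = S'' at the i-th knot. Here h = (3, 2) and Δ = (5/3, -5), so the interior equations h_(i-1)·m_(i-1) + 2(h_(i-1)+h_i)·m_i + h_i·m_(i+1) = 6(Δ_i − Δ_(i-1)) read
  3·m_0 + 10·m_1 + 2·m_2 = 6(Δ_1 - Δ_0) = -40
Natural end conditions: m_0 = m_2 = 0.
Hence m_0 = 0, m_1 = -4, m_2 = 0.
On [0, 3], S(x) = 2 + 11/3·x + 0·x² - 2/9·x³.
With x = 2: S(2) = 68/9.

7.5556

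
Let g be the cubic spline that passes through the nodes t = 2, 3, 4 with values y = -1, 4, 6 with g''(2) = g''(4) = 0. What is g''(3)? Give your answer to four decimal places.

Write σ_i for g''(x_i). With h_i = 1, 1 and divided differences Δ_i = 5, 2, the continuity of g' gives the tridiagonal system
  1·σ_0 + 4·σ_1 + 1·σ_2 = 6(Δ_1 - Δ_0) = -18
Natural end conditions: σ_0 = σ_2 = 0.
Forward elimination and back-substitution give σ_0 = 0, σ_1 = -9/2, σ_2 = 0.

-4.5000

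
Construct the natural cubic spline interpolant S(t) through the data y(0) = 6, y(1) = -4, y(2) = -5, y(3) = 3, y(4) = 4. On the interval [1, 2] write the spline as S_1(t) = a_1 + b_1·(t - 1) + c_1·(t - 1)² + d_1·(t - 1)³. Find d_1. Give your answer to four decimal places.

0.7857

Write σ_i for S''(x_i). With h_i = 1, 1, 1, 1 and divided differences Δ_i = -10, -1, 8, 1, the continuity of S' gives the tridiagonal system
  1·σ_0 + 4·σ_1 + 1·σ_2 = 6(Δ_1 - Δ_0) = 54
  1·σ_1 + 4·σ_2 + 1·σ_3 = 6(Δ_2 - Δ_1) = 54
  1·σ_2 + 4·σ_3 + 1·σ_4 = 6(Δ_3 - Δ_2) = -42
Natural end conditions: σ_0 = σ_4 = 0.
Solving: σ_0 = 0, σ_1 = 69/7, σ_2 = 102/7, σ_3 = -99/7, σ_4 = 0.
On [1, 2], with S_1(t) = a_1 + b_1·(t - 1) + c_1·(t - 1)² + d_1·(t - 1)³: c_1 = σ_1/2 = 69/14, d_1 = (σ_2 - σ_1)/(6h_1) = 11/14, b_1 = Δ_1 - h_1(2σ_1 + σ_2)/6 = -47/7.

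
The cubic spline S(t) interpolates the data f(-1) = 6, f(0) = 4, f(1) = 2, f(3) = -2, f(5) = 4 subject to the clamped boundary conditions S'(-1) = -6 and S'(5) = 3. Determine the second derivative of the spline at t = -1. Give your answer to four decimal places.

With M_i denoting the second derivative at x_i, h_i = 1, 1, 2, 2, and Δ_i = (y_(i+1) − y_i)/h_i = -2, -2, -2, 3:
  1·M_0 + 4·M_1 + 1·M_2 = 6(Δ_1 - Δ_0) = 0
  1·M_1 + 6·M_2 + 2·M_3 = 6(Δ_2 - Δ_1) = 0
  2·M_2 + 8·M_3 + 2·M_4 = 6(Δ_3 - Δ_2) = 30
Clamped end conditions give two more equations: 2h_0·M_0 + h_0·M_1 = 6(Δ_0 - S'(-1)) = 24 and h_3·M_3 + 2h_3·M_4 = 6(S'(5) - Δ_3) = 0.
Forward elimination and back-substitution give M_0 = 95/7, M_1 = -22/7, M_2 = -1, M_3 = 32/7, M_4 = -16/7.

13.5714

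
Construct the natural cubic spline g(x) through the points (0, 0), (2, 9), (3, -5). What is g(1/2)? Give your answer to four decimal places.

5.1406

Put m_i = g'' at the i-th knot. Here h = (2, 1) and Δ = (9/2, -14), so the interior equations h_(i-1)·m_(i-1) + 2(h_(i-1)+h_i)·m_i + h_i·m_(i+1) = 6(Δ_i − Δ_(i-1)) read
  2·m_0 + 6·m_1 + 1·m_2 = 6(Δ_1 - Δ_0) = -111
Natural end conditions: m_0 = m_2 = 0.
Solving the tridiagonal system: m_0 = 0, m_1 = -37/2, m_2 = 0.
On [0, 2], g(x) = 0 + 32/3·x + 0·x² - 37/24·x³.
With x = 1/2: g(1/2) = 329/64.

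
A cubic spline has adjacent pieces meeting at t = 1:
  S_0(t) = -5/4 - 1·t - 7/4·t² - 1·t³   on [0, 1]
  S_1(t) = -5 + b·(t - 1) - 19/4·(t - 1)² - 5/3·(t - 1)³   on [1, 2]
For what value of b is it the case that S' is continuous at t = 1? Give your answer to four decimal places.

-7.5000

S_0'(t) = -1 - 7/2·t - 3·t², so S_0'(1) = -15/2. On the right, S_1'(1) = b, so b = -15/2.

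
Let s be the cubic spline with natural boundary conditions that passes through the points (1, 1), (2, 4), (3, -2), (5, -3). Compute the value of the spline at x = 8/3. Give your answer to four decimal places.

Let σ_i = s''(x_i). Step sizes h_i = 1, 1, 2; slopes of the chords Δ_i = (y_(i+1) - y_i)/h_i = 3, -6, -1/2.
  1·σ_0 + 4·σ_1 + 1·σ_2 = 6(Δ_1 - Δ_0) = -54
  1·σ_1 + 6·σ_2 + 2·σ_3 = 6(Δ_2 - Δ_1) = 33
Natural end conditions: σ_0 = σ_3 = 0.
Forward elimination and back-substitution give σ_0 = 0, σ_1 = -357/23, σ_2 = 186/23, σ_3 = 0.
On [2, 3], s(x) = 4 - 50/23·(x - 2) - 357/46·(x - 2)² + 181/46·(x - 2)³.
With (x - 2) = 2/3: s(8/3) = 166/621.

0.2673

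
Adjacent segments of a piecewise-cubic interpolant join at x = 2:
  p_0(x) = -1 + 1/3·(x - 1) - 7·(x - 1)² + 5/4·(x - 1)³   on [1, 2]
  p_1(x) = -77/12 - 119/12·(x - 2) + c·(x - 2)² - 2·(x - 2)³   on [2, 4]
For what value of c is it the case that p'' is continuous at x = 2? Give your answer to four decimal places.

-3.2500

p_0''(x) = -14 + 15/2·(x - 1), so p_0''(2) = -13/2. On the right, p_1''(2) = 2c, so c = -13/4.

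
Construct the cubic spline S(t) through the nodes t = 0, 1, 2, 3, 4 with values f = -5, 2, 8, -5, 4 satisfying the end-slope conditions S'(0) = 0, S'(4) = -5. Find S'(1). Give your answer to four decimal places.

Put m_i = S'' at the i-th knot. Here h = (1, 1, 1, 1) and Δ = (7, 6, -13, 9), so the interior equations h_(i-1)·m_(i-1) + 2(h_(i-1)+h_i)·m_i + h_i·m_(i+1) = 6(Δ_i − Δ_(i-1)) read
  1·m_0 + 4·m_1 + 1·m_2 = 6(Δ_1 - Δ_0) = -6
  1·m_1 + 4·m_2 + 1·m_3 = 6(Δ_2 - Δ_1) = -114
  1·m_2 + 4·m_3 + 1·m_4 = 6(Δ_3 - Δ_2) = 132
Clamped end conditions give two more equations: 2h_0·m_0 + h_0·m_1 = 6(Δ_0 - S'(0)) = 42 and h_3·m_3 + 2h_3·m_4 = 6(S'(4) - Δ_3) = -84.
Solving the tridiagonal system: m_0 = 257/14, m_1 = 37/7, m_2 = -91/2, m_3 = 439/7, m_4 = -1027/14.
On [1, 2], S'(t) = b_1 + 2c_1·(t - 1) + 3d_1·(t - 1)² with b_1 = Δ_1 - h_1(2m_1 + m_2)/6 = 331/28, c_1 = m_1/2 = 37/14, d_1 = (m_2 - m_1)/(6h_1) = -237/28. So S'(1) = 331/28.

11.8214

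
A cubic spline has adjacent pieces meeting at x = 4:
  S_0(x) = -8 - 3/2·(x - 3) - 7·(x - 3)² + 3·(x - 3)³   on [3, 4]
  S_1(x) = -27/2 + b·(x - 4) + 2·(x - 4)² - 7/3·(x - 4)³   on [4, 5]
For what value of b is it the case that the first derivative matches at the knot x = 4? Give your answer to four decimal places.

S_0'(x) = -3/2 - 14·(x - 3) + 9·(x - 3)², so S_0'(4) = -13/2. On the right, S_1'(4) = b, so b = -13/2.

-6.5000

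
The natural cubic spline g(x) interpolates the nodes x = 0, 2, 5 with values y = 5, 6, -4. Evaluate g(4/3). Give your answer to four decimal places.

Put σ_i = g'' at the i-th knot. Here h = (2, 3) and Δ = (1/2, -10/3), so the interior equations h_(i-1)·σ_(i-1) + 2(h_(i-1)+h_i)·σ_i + h_i·σ_(i+1) = 6(Δ_i − Δ_(i-1)) read
  2·σ_0 + 10·σ_1 + 3·σ_2 = 6(Δ_1 - Δ_0) = -23
Natural end conditions: σ_0 = σ_2 = 0.
Solving: σ_0 = 0, σ_1 = -23/10, σ_2 = 0.
On [0, 2], g(x) = 5 + 19/15·x + 0·x² - 23/120·x³.
With x = 4/3: g(4/3) = 505/81.

6.2346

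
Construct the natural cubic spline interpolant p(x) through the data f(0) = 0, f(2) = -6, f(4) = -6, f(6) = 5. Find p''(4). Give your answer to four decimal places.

Write σ_i for p''(x_i). With h_i = 2, 2, 2 and divided differences Δ_i = -3, 0, 11/2, the continuity of p' gives the tridiagonal system
  2·σ_0 + 8·σ_1 + 2·σ_2 = 6(Δ_1 - Δ_0) = 18
  2·σ_1 + 8·σ_2 + 2·σ_3 = 6(Δ_2 - Δ_1) = 33
Natural end conditions: σ_0 = σ_3 = 0.
Solving the tridiagonal system: σ_0 = 0, σ_1 = 13/10, σ_2 = 19/5, σ_3 = 0.

3.8000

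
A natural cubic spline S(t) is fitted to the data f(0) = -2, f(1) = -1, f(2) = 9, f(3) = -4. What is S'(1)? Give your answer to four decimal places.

Put M_i = S'' at the i-th knot. Here h = (1, 1, 1) and Δ = (1, 10, -13), so the interior equations h_(i-1)·M_(i-1) + 2(h_(i-1)+h_i)·M_i + h_i·M_(i+1) = 6(Δ_i − Δ_(i-1)) read
  1·M_0 + 4·M_1 + 1·M_2 = 6(Δ_1 - Δ_0) = 54
  1·M_1 + 4·M_2 + 1·M_3 = 6(Δ_2 - Δ_1) = -138
Natural end conditions: M_0 = M_3 = 0.
Solving the tridiagonal system: M_0 = 0, M_1 = 118/5, M_2 = -202/5, M_3 = 0.
On [1, 2], S'(t) = b_1 + 2c_1·(t - 1) + 3d_1·(t - 1)² with b_1 = Δ_1 - h_1(2M_1 + M_2)/6 = 133/15, c_1 = M_1/2 = 59/5, d_1 = (M_2 - M_1)/(6h_1) = -32/3. So S'(1) = 133/15.

8.8667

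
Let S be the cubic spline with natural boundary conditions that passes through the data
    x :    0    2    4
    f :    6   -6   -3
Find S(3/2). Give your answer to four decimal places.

With m_i denoting the second derivative at x_i, h_i = 2, 2, and Δ_i = (y_(i+1) − y_i)/h_i = -6, 3/2:
  2·m_0 + 8·m_1 + 2·m_2 = 6(Δ_1 - Δ_0) = 45
Natural end conditions: m_0 = m_2 = 0.
Hence m_0 = 0, m_1 = 45/8, m_2 = 0.
On [0, 2], S(x) = 6 - 63/8·x + 0·x² + 15/32·x³.
With x = 3/2: S(3/2) = -1083/256.

-4.2305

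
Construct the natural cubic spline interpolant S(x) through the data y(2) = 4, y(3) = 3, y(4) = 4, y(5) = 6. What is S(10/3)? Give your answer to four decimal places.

3.1210

With m_i denoting the second derivative at x_i, h_i = 1, 1, 1, and Δ_i = (y_(i+1) − y_i)/h_i = -1, 1, 2:
  1·m_0 + 4·m_1 + 1·m_2 = 6(Δ_1 - Δ_0) = 12
  1·m_1 + 4·m_2 + 1·m_3 = 6(Δ_2 - Δ_1) = 6
Natural end conditions: m_0 = m_3 = 0.
Hence m_0 = 0, m_1 = 14/5, m_2 = 4/5, m_3 = 0.
On [3, 4], S(x) = 3 - 1/15·(x - 3) + 7/5·(x - 3)² - 1/3·(x - 3)³.
With (x - 3) = 1/3: S(10/3) = 1264/405.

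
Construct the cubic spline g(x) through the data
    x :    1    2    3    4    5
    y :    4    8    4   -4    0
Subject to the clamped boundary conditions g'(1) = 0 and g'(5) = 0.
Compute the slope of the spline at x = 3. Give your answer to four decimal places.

Write M_i for g''(x_i). With h_i = 1, 1, 1, 1 and divided differences Δ_i = 4, -4, -8, 4, the continuity of g' gives the tridiagonal system
  1·M_0 + 4·M_1 + 1·M_2 = 6(Δ_1 - Δ_0) = -48
  1·M_1 + 4·M_2 + 1·M_3 = 6(Δ_2 - Δ_1) = -24
  1·M_2 + 4·M_3 + 1·M_4 = 6(Δ_3 - Δ_2) = 72
Clamped end conditions give two more equations: 2h_0·M_0 + h_0·M_1 = 6(Δ_0 - g'(1)) = 24 and h_3·M_3 + 2h_3·M_4 = 6(g'(5) - Δ_3) = -24.
Solving the tridiagonal system: M_0 = 135/7, M_1 = -102/7, M_2 = -9, M_3 = 186/7, M_4 = -177/7.
On [3, 4], g'(x) = b_2 + 2c_2·(x - 3) + 3d_2·(x - 3)² with b_2 = Δ_2 - h_2(2M_2 + M_3)/6 = -66/7, c_2 = M_2/2 = -9/2, d_2 = (M_3 - M_2)/(6h_2) = 83/14. So g'(3) = -66/7.

-9.4286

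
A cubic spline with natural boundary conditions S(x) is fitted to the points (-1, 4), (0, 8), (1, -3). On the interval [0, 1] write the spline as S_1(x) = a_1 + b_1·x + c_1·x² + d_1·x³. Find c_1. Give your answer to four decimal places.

-11.2500

Write m_i for S''(x_i). With h_i = 1, 1 and divided differences Δ_i = 4, -11, the continuity of S' gives the tridiagonal system
  1·m_0 + 4·m_1 + 1·m_2 = 6(Δ_1 - Δ_0) = -90
Natural end conditions: m_0 = m_2 = 0.
Forward elimination and back-substitution give m_0 = 0, m_1 = -45/2, m_2 = 0.
On [0, 1], with S_1(x) = a_1 + b_1·x + c_1·x² + d_1·x³: c_1 = m_1/2 = -45/4, d_1 = (m_2 - m_1)/(6h_1) = 15/4, b_1 = Δ_1 - h_1(2m_1 + m_2)/6 = -7/2.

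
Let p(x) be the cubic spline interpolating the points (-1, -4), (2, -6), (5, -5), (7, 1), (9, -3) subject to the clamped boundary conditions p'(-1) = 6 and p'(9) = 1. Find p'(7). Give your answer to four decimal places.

Put σ_i = p'' at the i-th knot. Here h = (3, 3, 2, 2) and Δ = (-2/3, 1/3, 3, -2), so the interior equations h_(i-1)·σ_(i-1) + 2(h_(i-1)+h_i)·σ_i + h_i·σ_(i+1) = 6(Δ_i − Δ_(i-1)) read
  3·σ_0 + 12·σ_1 + 3·σ_2 = 6(Δ_1 - Δ_0) = 6
  3·σ_1 + 10·σ_2 + 2·σ_3 = 6(Δ_2 - Δ_1) = 16
  2·σ_2 + 8·σ_3 + 2·σ_4 = 6(Δ_3 - Δ_2) = -30
Clamped end conditions give two more equations: 2h_0·σ_0 + h_0·σ_1 = 6(Δ_0 - p'(-1)) = -40 and h_3·σ_3 + 2h_3·σ_4 = 6(p'(9) - Δ_3) = 18.
Solving: σ_0 = -1591/210, σ_1 = 191/105, σ_2 = 23/10, σ_3 = -218/35, σ_4 = 533/70.
On [7, 9], p'(x) = b_3 + 2c_3·(x - 7) + 3d_3·(x - 7)² with b_3 = Δ_3 - h_3(2σ_3 + σ_4)/6 = -27/70, c_3 = σ_3/2 = -109/35, d_3 = (σ_4 - σ_3)/(6h_3) = 323/280. So p'(7) = -27/70.

-0.3857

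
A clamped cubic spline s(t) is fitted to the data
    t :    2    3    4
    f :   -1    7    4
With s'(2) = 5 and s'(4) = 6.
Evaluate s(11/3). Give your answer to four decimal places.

With σ_i denoting the second derivative at x_i, h_i = 1, 1, and Δ_i = (y_(i+1) − y_i)/h_i = 8, -3:
  1·σ_0 + 4·σ_1 + 1·σ_2 = 6(Δ_1 - Δ_0) = -66
Clamped end conditions give two more equations: 2h_0·σ_0 + h_0·σ_1 = 6(Δ_0 - s'(2)) = 18 and h_1·σ_1 + 2h_1·σ_2 = 6(s'(4) - Δ_1) = 54.
Hence σ_0 = 26, σ_1 = -34, σ_2 = 44.
On [3, 4], s(t) = 7 + 1·(t - 3) - 17·(t - 3)² + 13·(t - 3)³.
With (t - 3) = 2/3: s(11/3) = 107/27.

3.9630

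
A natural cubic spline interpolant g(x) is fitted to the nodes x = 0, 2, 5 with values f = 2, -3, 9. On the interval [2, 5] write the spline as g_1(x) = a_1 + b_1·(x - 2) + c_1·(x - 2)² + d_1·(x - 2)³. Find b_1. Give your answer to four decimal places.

Write M_i for g''(x_i). With h_i = 2, 3 and divided differences Δ_i = -5/2, 4, the continuity of g' gives the tridiagonal system
  2·M_0 + 10·M_1 + 3·M_2 = 6(Δ_1 - Δ_0) = 39
Natural end conditions: M_0 = M_2 = 0.
Solving: M_0 = 0, M_1 = 39/10, M_2 = 0.
On [2, 5], with g_1(x) = a_1 + b_1·(x - 2) + c_1·(x - 2)² + d_1·(x - 2)³: c_1 = M_1/2 = 39/20, d_1 = (M_2 - M_1)/(6h_1) = -13/60, b_1 = Δ_1 - h_1(2M_1 + M_2)/6 = 1/10.

0.1000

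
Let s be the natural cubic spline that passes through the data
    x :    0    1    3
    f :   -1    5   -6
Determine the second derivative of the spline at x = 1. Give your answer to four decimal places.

-11.5000

Write M_i for s''(x_i). With h_i = 1, 2 and divided differences Δ_i = 6, -11/2, the continuity of s' gives the tridiagonal system
  1·M_0 + 6·M_1 + 2·M_2 = 6(Δ_1 - Δ_0) = -69
Natural end conditions: M_0 = M_2 = 0.
Hence M_0 = 0, M_1 = -23/2, M_2 = 0.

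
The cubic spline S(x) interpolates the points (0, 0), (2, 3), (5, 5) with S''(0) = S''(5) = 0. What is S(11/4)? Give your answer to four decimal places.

3.7461

Put M_i = S'' at the i-th knot. Here h = (2, 3) and Δ = (3/2, 2/3), so the interior equations h_(i-1)·M_(i-1) + 2(h_(i-1)+h_i)·M_i + h_i·M_(i+1) = 6(Δ_i − Δ_(i-1)) read
  2·M_0 + 10·M_1 + 3·M_2 = 6(Δ_1 - Δ_0) = -5
Natural end conditions: M_0 = M_2 = 0.
Solving the tridiagonal system: M_0 = 0, M_1 = -1/2, M_2 = 0.
On [2, 5], S(x) = 3 + 7/6·(x - 2) - 1/4·(x - 2)² + 1/36·(x - 2)³.
With (x - 2) = 3/4: S(11/4) = 959/256.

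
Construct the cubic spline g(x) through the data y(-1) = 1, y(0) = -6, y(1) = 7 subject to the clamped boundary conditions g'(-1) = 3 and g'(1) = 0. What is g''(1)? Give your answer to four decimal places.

Write M_i for g''(x_i). With h_i = 1, 1 and divided differences Δ_i = -7, 13, the continuity of g' gives the tridiagonal system
  1·M_0 + 4·M_1 + 1·M_2 = 6(Δ_1 - Δ_0) = 120
Clamped end conditions give two more equations: 2h_0·M_0 + h_0·M_1 = 6(Δ_0 - g'(-1)) = -60 and h_1·M_1 + 2h_1·M_2 = 6(g'(1) - Δ_1) = -78.
Forward elimination and back-substitution give M_0 = -123/2, M_1 = 63, M_2 = -141/2.

-70.5000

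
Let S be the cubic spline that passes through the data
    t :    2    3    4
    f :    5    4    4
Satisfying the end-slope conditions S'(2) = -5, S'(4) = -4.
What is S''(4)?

Let m_i = S''(x_i). Step sizes h_i = 1, 1; slopes of the chords Δ_i = (y_(i+1) - y_i)/h_i = -1, 0.
  1·m_0 + 4·m_1 + 1·m_2 = 6(Δ_1 - Δ_0) = 6
Clamped end conditions give two more equations: 2h_0·m_0 + h_0·m_1 = 6(Δ_0 - S'(2)) = 24 and h_1·m_1 + 2h_1·m_2 = 6(S'(4) - Δ_1) = -24.
Solving: m_0 = 11, m_1 = 2, m_2 = -13.

-13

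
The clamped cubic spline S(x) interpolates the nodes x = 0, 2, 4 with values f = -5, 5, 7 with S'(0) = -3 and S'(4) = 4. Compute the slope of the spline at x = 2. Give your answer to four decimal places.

4.2500

Write σ_i for S''(x_i). With h_i = 2, 2 and divided differences Δ_i = 5, 1, the continuity of S' gives the tridiagonal system
  2·σ_0 + 8·σ_1 + 2·σ_2 = 6(Δ_1 - Δ_0) = -24
Clamped end conditions give two more equations: 2h_0·σ_0 + h_0·σ_1 = 6(Δ_0 - S'(0)) = 48 and h_1·σ_1 + 2h_1·σ_2 = 6(S'(4) - Δ_1) = 18.
Solving the tridiagonal system: σ_0 = 67/4, σ_1 = -19/2, σ_2 = 37/4.
On [2, 4], S'(x) = b_1 + 2c_1·(x - 2) + 3d_1·(x - 2)² with b_1 = Δ_1 - h_1(2σ_1 + σ_2)/6 = 17/4, c_1 = σ_1/2 = -19/4, d_1 = (σ_2 - σ_1)/(6h_1) = 25/16. So S'(2) = 17/4.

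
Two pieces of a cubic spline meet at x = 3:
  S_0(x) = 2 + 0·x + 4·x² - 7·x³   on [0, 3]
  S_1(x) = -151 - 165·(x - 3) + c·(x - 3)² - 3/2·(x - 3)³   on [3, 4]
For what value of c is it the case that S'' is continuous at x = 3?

-59

S_0''(x) = 8 - 42·x, so S_0''(3) = -118. On the right, S_1''(3) = 2c, so c = -59.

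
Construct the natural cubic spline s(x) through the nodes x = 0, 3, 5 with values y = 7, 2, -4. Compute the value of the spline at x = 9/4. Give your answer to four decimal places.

3.6438

With M_i denoting the second derivative at x_i, h_i = 3, 2, and Δ_i = (y_(i+1) − y_i)/h_i = -5/3, -3:
  3·M_0 + 10·M_1 + 2·M_2 = 6(Δ_1 - Δ_0) = -8
Natural end conditions: M_0 = M_2 = 0.
Hence M_0 = 0, M_1 = -4/5, M_2 = 0.
On [0, 3], s(x) = 7 - 19/15·x + 0·x² - 2/45·x³.
With x = 9/4: s(9/4) = 583/160.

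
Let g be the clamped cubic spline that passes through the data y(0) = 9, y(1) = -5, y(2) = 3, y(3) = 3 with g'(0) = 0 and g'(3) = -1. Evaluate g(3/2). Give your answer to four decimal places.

-2.7917

Write m_i for g''(x_i). With h_i = 1, 1, 1 and divided differences Δ_i = -14, 8, 0, the continuity of g' gives the tridiagonal system
  1·m_0 + 4·m_1 + 1·m_2 = 6(Δ_1 - Δ_0) = 132
  1·m_1 + 4·m_2 + 1·m_3 = 6(Δ_2 - Δ_1) = -48
Clamped end conditions give two more equations: 2h_0·m_0 + h_0·m_1 = 6(Δ_0 - g'(0)) = -84 and h_2·m_2 + 2h_2·m_3 = 6(g'(3) - Δ_2) = -6.
Hence m_0 = -1066/15, m_1 = 872/15, m_2 = -442/15, m_3 = 176/15.
On [1, 2], g(x) = -5 - 97/15·(x - 1) + 436/15·(x - 1)² - 73/5·(x - 1)³.
With (x - 1) = 1/2: g(3/2) = -67/24.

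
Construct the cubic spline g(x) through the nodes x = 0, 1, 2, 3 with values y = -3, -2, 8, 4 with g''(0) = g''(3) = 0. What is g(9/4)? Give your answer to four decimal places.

Write σ_i for g''(x_i). With h_i = 1, 1, 1 and divided differences Δ_i = 1, 10, -4, the continuity of g' gives the tridiagonal system
  1·σ_0 + 4·σ_1 + 1·σ_2 = 6(Δ_1 - Δ_0) = 54
  1·σ_1 + 4·σ_2 + 1·σ_3 = 6(Δ_2 - Δ_1) = -84
Natural end conditions: σ_0 = σ_3 = 0.
Solving: σ_0 = 0, σ_1 = 20, σ_2 = -26, σ_3 = 0.
On [2, 3], g(x) = 8 + 14/3·(x - 2) - 13·(x - 2)² + 13/3·(x - 2)³.
With (x - 2) = 1/4: g(9/4) = 539/64.

8.4219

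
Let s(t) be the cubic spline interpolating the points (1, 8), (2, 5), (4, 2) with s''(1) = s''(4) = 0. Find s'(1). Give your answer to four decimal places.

Write M_i for s''(x_i). With h_i = 1, 2 and divided differences Δ_i = -3, -3/2, the continuity of s' gives the tridiagonal system
  1·M_0 + 6·M_1 + 2·M_2 = 6(Δ_1 - Δ_0) = 9
Natural end conditions: M_0 = M_2 = 0.
Forward elimination and back-substitution give M_0 = 0, M_1 = 3/2, M_2 = 0.
On [1, 2], s'(t) = b_0 + 2c_0·(t - 1) + 3d_0·(t - 1)² with b_0 = Δ_0 - h_0(2M_0 + M_1)/6 = -13/4, c_0 = M_0/2 = 0, d_0 = (M_1 - M_0)/(6h_0) = 1/4. So s'(1) = -13/4.

-3.2500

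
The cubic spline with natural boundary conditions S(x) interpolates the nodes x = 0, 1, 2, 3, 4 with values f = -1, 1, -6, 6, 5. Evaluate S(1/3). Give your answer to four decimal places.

0.8519

With σ_i denoting the second derivative at x_i, h_i = 1, 1, 1, 1, and Δ_i = (y_(i+1) − y_i)/h_i = 2, -7, 12, -1:
  1·σ_0 + 4·σ_1 + 1·σ_2 = 6(Δ_1 - Δ_0) = -54
  1·σ_1 + 4·σ_2 + 1·σ_3 = 6(Δ_2 - Δ_1) = 114
  1·σ_2 + 4·σ_3 + 1·σ_4 = 6(Δ_3 - Δ_2) = -78
Natural end conditions: σ_0 = σ_4 = 0.
Forward elimination and back-substitution give σ_0 = 0, σ_1 = -24, σ_2 = 42, σ_3 = -30, σ_4 = 0.
On [0, 1], S(x) = -1 + 6·x + 0·x² - 4·x³.
With x = 1/3: S(1/3) = 23/27.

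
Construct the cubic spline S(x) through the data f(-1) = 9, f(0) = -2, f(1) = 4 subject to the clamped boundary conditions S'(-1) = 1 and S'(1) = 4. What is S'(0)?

-5

Write M_i for S''(x_i). With h_i = 1, 1 and divided differences Δ_i = -11, 6, the continuity of S' gives the tridiagonal system
  1·M_0 + 4·M_1 + 1·M_2 = 6(Δ_1 - Δ_0) = 102
Clamped end conditions give two more equations: 2h_0·M_0 + h_0·M_1 = 6(Δ_0 - S'(-1)) = -72 and h_1·M_1 + 2h_1·M_2 = 6(S'(1) - Δ_1) = -12.
Solving: M_0 = -60, M_1 = 48, M_2 = -30.
On [0, 1], S'(x) = b_1 + 2c_1·x + 3d_1·x² with b_1 = Δ_1 - h_1(2M_1 + M_2)/6 = -5, c_1 = M_1/2 = 24, d_1 = (M_2 - M_1)/(6h_1) = -13. So S'(0) = -5.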